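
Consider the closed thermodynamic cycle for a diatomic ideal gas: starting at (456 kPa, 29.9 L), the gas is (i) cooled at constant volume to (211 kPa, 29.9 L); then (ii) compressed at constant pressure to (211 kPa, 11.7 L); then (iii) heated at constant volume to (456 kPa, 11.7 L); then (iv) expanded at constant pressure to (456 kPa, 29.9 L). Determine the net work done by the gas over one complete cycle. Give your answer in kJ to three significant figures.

W_net ≈ 4.46 kJ

Constant-volume legs do no work.
W(ii) = (211)(11.7 − 29.9) = -3840 J; W(iv) = (456)(29.9 − 11.7) = 8299 J.
W_net = -3840 + 8299 = 4459 J (the clockwise enclosed area).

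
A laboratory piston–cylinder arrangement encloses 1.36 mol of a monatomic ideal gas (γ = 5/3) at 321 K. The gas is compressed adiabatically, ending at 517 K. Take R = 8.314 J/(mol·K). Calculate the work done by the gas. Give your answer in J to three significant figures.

W ≈ -3320 J

Adiabatic ⇒ Q = 0, so W_by = −ΔU = nCᵥ(T₁ − T₂).
Cᵥ = 3R/2 = 12.47 J/(mol·K).
W = (1.36)(12.47)(321 − 517) = -3324 J.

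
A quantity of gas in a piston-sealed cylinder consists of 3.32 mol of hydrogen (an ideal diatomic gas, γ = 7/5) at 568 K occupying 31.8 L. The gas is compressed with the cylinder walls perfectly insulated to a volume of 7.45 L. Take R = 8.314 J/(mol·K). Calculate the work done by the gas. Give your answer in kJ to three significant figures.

Adiabatic: TV^(γ−1) = const with γ = 7/5.
T₂ = T₁ (V₁/V₂)^(γ−1) = 568 × (31.8/7.45)^0.4 = 568 × 1.787 = 1015 K.
W_by = nCᵥ(T₁ − T₂) = (3.32)(20.79)(568 − 1015) = -30844 J.

W ≈ -30.8 kJ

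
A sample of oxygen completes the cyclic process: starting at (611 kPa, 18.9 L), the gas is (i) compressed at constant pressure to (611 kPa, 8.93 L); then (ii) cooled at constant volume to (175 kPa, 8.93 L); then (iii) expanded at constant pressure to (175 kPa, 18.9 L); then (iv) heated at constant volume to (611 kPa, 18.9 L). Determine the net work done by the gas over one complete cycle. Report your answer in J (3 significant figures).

Constant-volume legs do no work.
W(i) = (611)(8.93 − 18.9) = -6092 J; W(iii) = (175)(18.9 − 8.93) = 1745 J.
W_net = -6092 + 1745 = -4347 J (the counter-clockwise enclosed area).

W_net ≈ -4350 J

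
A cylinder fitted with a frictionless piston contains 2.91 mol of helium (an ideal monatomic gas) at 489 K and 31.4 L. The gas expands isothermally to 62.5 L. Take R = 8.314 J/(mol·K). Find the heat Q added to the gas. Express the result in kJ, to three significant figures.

Q ≈ 8.14 kJ

Isothermal ⇒ ΔU = 0, so Q = W = nRT ln(V₂/V₁).
Q = (2.91)(8.314)(489) ln(62.5/31.4) = 11831 × 0.6884 = 8144 J.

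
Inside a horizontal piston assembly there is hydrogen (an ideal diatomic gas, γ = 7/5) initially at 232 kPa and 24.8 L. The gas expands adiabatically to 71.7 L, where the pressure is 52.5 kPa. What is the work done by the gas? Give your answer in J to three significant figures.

Adiabatic: W = (P₁V₁ − P₂V₂)/(γ − 1) with γ = 7/5.
P₁V₁ = 5754 J, P₂V₂ = 3764 J.
W = (5754 − 3764) / 0.4 = 4973 J.

W ≈ 4970 J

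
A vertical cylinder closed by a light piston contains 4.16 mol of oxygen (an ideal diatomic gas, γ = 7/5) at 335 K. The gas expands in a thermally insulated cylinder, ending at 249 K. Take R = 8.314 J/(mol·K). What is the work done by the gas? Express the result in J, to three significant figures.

Adiabatic ⇒ Q = 0, so W_by = −ΔU = nCᵥ(T₁ − T₂).
Cᵥ = 5R/2 = 20.79 J/(mol·K).
W = (4.16)(20.79)(335 − 249) = 7436 J.

W ≈ 7440 J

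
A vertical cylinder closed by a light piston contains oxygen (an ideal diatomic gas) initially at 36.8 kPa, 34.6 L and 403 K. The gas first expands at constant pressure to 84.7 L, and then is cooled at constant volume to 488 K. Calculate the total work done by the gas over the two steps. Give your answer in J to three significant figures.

W_total ≈ 1840 J

Step 1 (isobaric): W = PΔV = (36.8 kPa)(84.7 − 34.6 L) = 1844 J.
Step 2 (isochoric): W = 0 (constant volume).
W_total = 1844 + 0 = 1844 J.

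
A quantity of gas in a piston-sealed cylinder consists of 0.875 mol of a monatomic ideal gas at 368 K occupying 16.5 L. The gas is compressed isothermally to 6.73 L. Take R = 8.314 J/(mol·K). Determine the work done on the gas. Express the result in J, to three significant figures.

W ≈ 2400 J

Isothermal: W = nRT ln(V₂/V₁).
W = (0.875)(8.314)(368) × ln(6.73/16.5)
  = 2677 × -0.8968
W_by_gas = -2401 J; work on gas = −W_by = 2401 J.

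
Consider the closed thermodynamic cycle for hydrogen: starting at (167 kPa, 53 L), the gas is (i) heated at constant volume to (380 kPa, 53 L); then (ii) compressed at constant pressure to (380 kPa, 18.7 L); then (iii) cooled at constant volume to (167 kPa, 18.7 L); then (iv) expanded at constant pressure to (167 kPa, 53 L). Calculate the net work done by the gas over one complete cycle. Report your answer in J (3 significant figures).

Constant-volume legs do no work.
W(ii) = (380)(18.7 − 53) = -13034 J; W(iv) = (167)(53 − 18.7) = 5728 J.
W_net = -13034 + 5728 = -7306 J (the counter-clockwise enclosed area).

W_net ≈ -7310 J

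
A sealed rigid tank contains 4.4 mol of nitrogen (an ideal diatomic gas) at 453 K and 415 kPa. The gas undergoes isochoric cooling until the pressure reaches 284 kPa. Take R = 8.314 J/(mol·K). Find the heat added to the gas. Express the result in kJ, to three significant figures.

Q ≈ -13.1 kJ

Constant volume ⇒ W = 0, so Q = ΔU = nCᵥΔT with Cᵥ = 5R/2 = 20.79 J/(mol·K).
At constant V, T₂/T₁ = P₂/P₁ ⇒ ΔT = T₁(P₂/P₁ − 1) = 453·(284/415 − 1) = -143 K.
ΔU = (4.4)(20.79)(-143) = -13077 J.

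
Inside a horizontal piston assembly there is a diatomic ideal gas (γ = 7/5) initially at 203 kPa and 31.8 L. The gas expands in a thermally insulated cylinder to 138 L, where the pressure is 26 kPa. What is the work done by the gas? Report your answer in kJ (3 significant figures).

Adiabatic: W = (P₁V₁ − P₂V₂)/(γ − 1) with γ = 7/5.
P₁V₁ = 6455 J, P₂V₂ = 3588 J.
W = (6455 − 3588) / 0.4 = 7169 J.

W ≈ 7.17 kJ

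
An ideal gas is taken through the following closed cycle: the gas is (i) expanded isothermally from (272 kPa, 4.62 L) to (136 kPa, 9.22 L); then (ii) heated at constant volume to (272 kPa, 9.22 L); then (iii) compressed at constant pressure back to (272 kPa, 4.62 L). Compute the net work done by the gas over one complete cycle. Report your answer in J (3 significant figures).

W_net ≈ -383 J

Leg (i): W = PᵢVᵢ ln(V_f/Vᵢ) = (1257) ln(9.22/4.62) = 868.3 J.
Leg (ii): W = 0.
Leg (iii): W = PΔV = (272)(4.62 − 9.22) = -1251 J.
W_net = 868.3 − 1251 = -382.9 J.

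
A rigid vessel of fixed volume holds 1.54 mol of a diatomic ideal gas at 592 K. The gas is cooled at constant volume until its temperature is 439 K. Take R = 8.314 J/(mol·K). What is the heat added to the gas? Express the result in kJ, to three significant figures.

Constant volume ⇒ W = 0, so Q = ΔU = nCᵥΔT with Cᵥ = 5R/2 = 20.79 J/(mol·K).
ΔU = (1.54)(20.79)(439 − 592) = -4897 J.

Q ≈ -4.90 kJ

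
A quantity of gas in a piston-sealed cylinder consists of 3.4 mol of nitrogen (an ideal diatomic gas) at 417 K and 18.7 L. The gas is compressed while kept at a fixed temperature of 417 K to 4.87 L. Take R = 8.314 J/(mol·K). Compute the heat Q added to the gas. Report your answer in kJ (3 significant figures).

Isothermal ⇒ ΔU = 0, so Q = W = nRT ln(V₂/V₁).
Q = (3.4)(8.314)(417) ln(4.87/18.7) = 11788 × -1.345 = -15859 J.

Q ≈ -15.9 kJ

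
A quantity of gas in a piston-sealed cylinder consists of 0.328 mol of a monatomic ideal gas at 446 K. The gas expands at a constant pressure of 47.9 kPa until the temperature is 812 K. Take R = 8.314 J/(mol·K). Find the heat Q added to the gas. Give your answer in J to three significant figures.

Isobaric: W = nRΔT = (0.328)(8.314)(366) = 998.1 J.
ΔU = nCᵥΔT with Cᵥ = 3R/2: ΔU = (0.328)(12.47)(366) = 1497 J.
Q = ΔU + W = 1497 + 998.1 = 2495 J.

Q ≈ 2500 J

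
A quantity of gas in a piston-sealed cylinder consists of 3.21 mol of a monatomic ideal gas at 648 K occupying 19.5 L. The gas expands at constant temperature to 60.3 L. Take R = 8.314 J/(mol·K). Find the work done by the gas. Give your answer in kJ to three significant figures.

W ≈ 19.5 kJ

Isothermal: W = nRT ln(V₂/V₁).
W = (3.21)(8.314)(648) × ln(60.3/19.5)
  = 17294 × 1.129
W_by_gas = 19523 J.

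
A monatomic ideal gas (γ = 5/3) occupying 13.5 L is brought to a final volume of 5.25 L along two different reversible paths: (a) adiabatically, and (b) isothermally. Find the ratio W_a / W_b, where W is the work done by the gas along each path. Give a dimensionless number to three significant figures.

Path (a) adiabatic: W = P₁V₁(1 − (V₁/V₂)^(γ−1))/(γ−1) → W_a/(P₁V₁) = -1.315.
Path (b) isothermal: W = P₁V₁ ln(V₂/V₁) → W_b/(P₁V₁) = -0.9445.
W_a / W_b = -1.315 / -0.9445 = 1.393.

W_a / W_b ≈ 1.39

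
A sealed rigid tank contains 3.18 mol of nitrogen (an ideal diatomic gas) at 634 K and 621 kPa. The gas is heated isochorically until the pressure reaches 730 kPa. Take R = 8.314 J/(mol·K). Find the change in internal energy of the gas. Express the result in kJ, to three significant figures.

ΔU ≈ 7.36 kJ

Constant volume ⇒ W = 0, so Q = ΔU = nCᵥΔT with Cᵥ = 5R/2 = 20.79 J/(mol·K).
At constant V, T₂/T₁ = P₂/P₁ ⇒ ΔT = T₁(P₂/P₁ − 1) = 634·(730/621 − 1) = 111.3 K.
ΔU = (3.18)(20.79)(111.3) = 7355 J.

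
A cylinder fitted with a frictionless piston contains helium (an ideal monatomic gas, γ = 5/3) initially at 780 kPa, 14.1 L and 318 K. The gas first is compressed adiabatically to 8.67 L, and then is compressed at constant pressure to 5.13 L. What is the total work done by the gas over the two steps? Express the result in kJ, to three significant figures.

W_total ≈ -12.5 kJ

Step 1 (adiabatic): W = (P₁V₁ − P₂V₂)/(γ−1) = (10998 − 15209)/0.667 = -6317 J.
After step 1: P = 1754 kPa, V = 8.67 L, T = 439.8 K.
Step 2 (isobaric): W = PΔV = (1754 kPa)(5.13 − 8.67 L) = -6210 J.
W_total = -6317 − 6210 = -12527 J.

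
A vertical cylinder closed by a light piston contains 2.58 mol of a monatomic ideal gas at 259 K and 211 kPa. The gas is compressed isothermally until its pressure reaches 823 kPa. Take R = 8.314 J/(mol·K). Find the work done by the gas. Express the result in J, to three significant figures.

W ≈ -7560 J

Isothermal process: W = nRT ln(V₂/V₁) = nRT ln(P₁/P₂).
W = (2.58)(8.314)(259) × ln(211/823)
  = 5556 × ln(0.2564) = 5556 × -1.361
W_by_gas = -7562 J.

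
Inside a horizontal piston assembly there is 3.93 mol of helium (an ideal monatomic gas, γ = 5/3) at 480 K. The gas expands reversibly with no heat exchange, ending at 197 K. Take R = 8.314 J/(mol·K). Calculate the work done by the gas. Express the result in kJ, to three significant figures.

Adiabatic ⇒ Q = 0, so W_by = −ΔU = nCᵥ(T₁ − T₂).
Cᵥ = 3R/2 = 12.47 J/(mol·K).
W = (3.93)(12.47)(480 − 197) = 13870 J.

W ≈ 13.9 kJ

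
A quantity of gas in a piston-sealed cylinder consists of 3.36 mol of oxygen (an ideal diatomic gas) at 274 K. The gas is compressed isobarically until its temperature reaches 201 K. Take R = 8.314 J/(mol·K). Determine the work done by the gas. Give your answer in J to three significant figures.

Isobaric: W = P ΔV = nR ΔT.
W = (3.36)(8.314)(201 − 274) = -2039 J.

W ≈ -2040 J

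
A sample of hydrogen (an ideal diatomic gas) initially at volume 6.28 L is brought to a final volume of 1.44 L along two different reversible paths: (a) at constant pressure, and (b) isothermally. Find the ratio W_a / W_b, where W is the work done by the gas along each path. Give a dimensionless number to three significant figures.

Path (a) isobaric: W = P₁(V₂ − V₁) → W_a/(P₁V₁) = -0.7707.
Path (b) isothermal: W = P₁V₁ ln(V₂/V₁) → W_b/(P₁V₁) = -1.473.
W_a / W_b = -0.7707 / -1.473 = 0.5233.

W_a / W_b ≈ 0.523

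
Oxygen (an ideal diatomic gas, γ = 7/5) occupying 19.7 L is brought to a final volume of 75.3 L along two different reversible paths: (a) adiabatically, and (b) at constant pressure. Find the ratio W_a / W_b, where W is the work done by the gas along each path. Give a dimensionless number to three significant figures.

Path (a) adiabatic: W = P₁V₁(1 − (V₁/V₂)^(γ−1))/(γ−1) → W_a/(P₁V₁) = 1.038.
Path (b) isobaric: W = P₁(V₂ − V₁) → W_b/(P₁V₁) = 2.822.
W_a / W_b = 1.038 / 2.822 = 0.3677.

W_a / W_b ≈ 0.368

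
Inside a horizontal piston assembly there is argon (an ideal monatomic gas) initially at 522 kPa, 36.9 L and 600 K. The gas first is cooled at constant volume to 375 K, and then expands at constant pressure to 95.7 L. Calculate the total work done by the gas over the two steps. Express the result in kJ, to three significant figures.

Step 1 (isochoric): W = 0 (constant volume).
After step 1: P = 326.2 kPa (V unchanged).
Step 2 (isobaric): W = PΔV = (326.2 kPa)(95.7 − 36.9 L) = 19184 J.
W_total = 0 + 19184 = 19184 J.

W_total ≈ 19.2 kJ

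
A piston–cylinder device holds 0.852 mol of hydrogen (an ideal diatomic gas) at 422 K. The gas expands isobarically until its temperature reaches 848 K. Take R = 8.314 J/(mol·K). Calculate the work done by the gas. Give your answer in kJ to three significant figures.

W ≈ 3.02 kJ

Isobaric: W = P ΔV = nR ΔT.
W = (0.852)(8.314)(848 − 422) = 3018 J.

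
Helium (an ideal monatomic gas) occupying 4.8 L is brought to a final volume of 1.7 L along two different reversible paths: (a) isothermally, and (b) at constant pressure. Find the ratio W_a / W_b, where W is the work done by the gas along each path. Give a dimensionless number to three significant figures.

Path (a) isothermal: W = P₁V₁ ln(V₂/V₁) → W_a/(P₁V₁) = -1.038.
Path (b) isobaric: W = P₁(V₂ − V₁) → W_b/(P₁V₁) = -0.6458.
W_a / W_b = -1.038 / -0.6458 = 1.607.

W_a / W_b ≈ 1.61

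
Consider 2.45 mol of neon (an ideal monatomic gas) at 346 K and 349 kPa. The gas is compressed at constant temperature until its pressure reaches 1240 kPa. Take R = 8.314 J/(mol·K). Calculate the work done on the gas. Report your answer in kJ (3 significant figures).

Isothermal process: W = nRT ln(V₂/V₁) = nRT ln(P₁/P₂).
W = (2.45)(8.314)(346) × ln(349/1240)
  = 7048 × ln(0.2815) = 7048 × -1.268
W_by_gas = -8935 J; work on gas = −W_by = 8935 J.

W ≈ 8.94 kJ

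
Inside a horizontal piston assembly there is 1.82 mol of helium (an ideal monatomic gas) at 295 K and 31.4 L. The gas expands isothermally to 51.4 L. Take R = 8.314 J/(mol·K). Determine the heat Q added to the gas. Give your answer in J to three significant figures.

Q ≈ 2200 J

Isothermal ⇒ ΔU = 0, so Q = W = nRT ln(V₂/V₁).
Q = (1.82)(8.314)(295) ln(51.4/31.4) = 4464 × 0.4928 = 2200 J.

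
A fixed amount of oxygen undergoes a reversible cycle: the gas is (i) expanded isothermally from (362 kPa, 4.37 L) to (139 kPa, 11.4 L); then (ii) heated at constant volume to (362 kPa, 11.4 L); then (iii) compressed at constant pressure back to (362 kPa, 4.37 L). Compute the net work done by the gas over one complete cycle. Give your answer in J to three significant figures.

W_net ≈ -1030 J

Leg (i): W = PᵢVᵢ ln(V_f/Vᵢ) = (1582) ln(11.4/4.37) = 1517 J.
Leg (ii): W = 0.
Leg (iii): W = PΔV = (362)(4.37 − 11.4) = -2545 J.
W_net = 1517 − 2545 = -1028 J.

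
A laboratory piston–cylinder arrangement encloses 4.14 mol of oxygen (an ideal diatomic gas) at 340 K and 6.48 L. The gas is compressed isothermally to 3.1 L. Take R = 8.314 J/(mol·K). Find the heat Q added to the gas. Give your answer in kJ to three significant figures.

Q ≈ -8.63 kJ

Isothermal ⇒ ΔU = 0, so Q = W = nRT ln(V₂/V₁).
Q = (4.14)(8.314)(340) ln(3.1/6.48) = 11703 × -0.7373 = -8629 J.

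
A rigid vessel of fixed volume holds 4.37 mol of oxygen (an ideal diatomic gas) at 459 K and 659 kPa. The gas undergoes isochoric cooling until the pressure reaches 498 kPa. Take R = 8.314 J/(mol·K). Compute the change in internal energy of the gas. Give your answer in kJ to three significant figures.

ΔU ≈ -10.2 kJ

Constant volume ⇒ W = 0, so Q = ΔU = nCᵥΔT with Cᵥ = 5R/2 = 20.79 J/(mol·K).
At constant V, T₂/T₁ = P₂/P₁ ⇒ ΔT = T₁(P₂/P₁ − 1) = 459·(498/659 − 1) = -112.1 K.
ΔU = (4.37)(20.79)(-112.1) = -10186 J.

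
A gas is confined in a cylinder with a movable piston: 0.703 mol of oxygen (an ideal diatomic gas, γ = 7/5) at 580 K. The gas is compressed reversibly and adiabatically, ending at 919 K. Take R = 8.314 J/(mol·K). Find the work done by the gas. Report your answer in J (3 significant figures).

W ≈ -4950 J

Adiabatic ⇒ Q = 0, so W_by = −ΔU = nCᵥ(T₁ − T₂).
Cᵥ = 5R/2 = 20.79 J/(mol·K).
W = (0.703)(20.79)(580 − 919) = -4953 J.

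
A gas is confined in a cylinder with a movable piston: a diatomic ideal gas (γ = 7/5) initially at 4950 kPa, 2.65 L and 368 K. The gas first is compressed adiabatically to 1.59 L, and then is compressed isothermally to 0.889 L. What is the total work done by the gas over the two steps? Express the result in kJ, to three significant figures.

W_total ≈ -16.8 kJ

Step 1 (adiabatic): W = (P₁V₁ − P₂V₂)/(γ−1) = (13118 − 16091)/0.4 = -7434 J.
After step 1: P = 10120 kPa, V = 1.59 L, T = 451.4 K.
Step 2 (isothermal): W = P₁V₁ ln(V₂/V₁) = (16091) ln(0.889/1.59) = -9355 J.
W_total = -7434 − 9355 = -16790 J.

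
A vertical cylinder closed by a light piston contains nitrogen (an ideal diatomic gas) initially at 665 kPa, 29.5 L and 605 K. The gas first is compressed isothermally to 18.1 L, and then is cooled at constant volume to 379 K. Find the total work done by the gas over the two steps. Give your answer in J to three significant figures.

Step 1 (isothermal): W = P₁V₁ ln(V₂/V₁) = (19618) ln(18.1/29.5) = -9583 J.
Step 2 (isochoric): W = 0 (constant volume).
W_total = -9583 + 0 = -9583 J.

W_total ≈ -9580 J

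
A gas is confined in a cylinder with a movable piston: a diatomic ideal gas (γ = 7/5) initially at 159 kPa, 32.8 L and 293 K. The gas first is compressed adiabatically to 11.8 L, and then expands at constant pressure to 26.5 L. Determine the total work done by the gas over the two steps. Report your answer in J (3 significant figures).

W_total ≈ 3190 J

Step 1 (adiabatic): W = (P₁V₁ − P₂V₂)/(γ−1) = (5215 − 7850)/0.4 = -6587 J.
After step 1: P = 665.3 kPa, V = 11.8 L, T = 441 K.
Step 2 (isobaric): W = PΔV = (665.3 kPa)(26.5 − 11.8 L) = 9779 J.
W_total = -6587 + 9779 = 3192 J.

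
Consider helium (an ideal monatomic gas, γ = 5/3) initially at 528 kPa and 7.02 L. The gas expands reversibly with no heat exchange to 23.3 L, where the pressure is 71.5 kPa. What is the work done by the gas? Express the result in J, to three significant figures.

W ≈ 3060 J

Adiabatic: W = (P₁V₁ − P₂V₂)/(γ − 1) with γ = 5/3.
P₁V₁ = 3707 J, P₂V₂ = 1666 J.
W = (3707 − 1666) / 0.6667 = 3061 J.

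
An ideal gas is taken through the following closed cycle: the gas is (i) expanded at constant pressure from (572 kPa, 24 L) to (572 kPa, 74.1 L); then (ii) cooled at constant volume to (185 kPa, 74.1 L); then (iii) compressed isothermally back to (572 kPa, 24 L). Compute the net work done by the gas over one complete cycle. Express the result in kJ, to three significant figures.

Leg (i): W = PΔV = (572)(74.1 − 24) = 28657 J.
Leg (ii): W = 0.
Leg (iii): W = PᵢVᵢ ln(V_f/Vᵢ) = (13708) ln(24/74.1) = -15454 J.
W_net = 28657 − 15454 = 13203 J.

W_net ≈ 13.2 kJ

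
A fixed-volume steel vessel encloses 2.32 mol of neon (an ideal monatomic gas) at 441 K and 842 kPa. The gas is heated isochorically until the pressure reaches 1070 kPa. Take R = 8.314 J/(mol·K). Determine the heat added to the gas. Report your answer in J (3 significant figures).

Q ≈ 3460 J

Constant volume ⇒ W = 0, so Q = ΔU = nCᵥΔT with Cᵥ = 3R/2 = 12.47 J/(mol·K).
At constant V, T₂/T₁ = P₂/P₁ ⇒ ΔT = T₁(P₂/P₁ − 1) = 441·(1070/842 − 1) = 119.4 K.
ΔU = (2.32)(12.47)(119.4) = 3455 J.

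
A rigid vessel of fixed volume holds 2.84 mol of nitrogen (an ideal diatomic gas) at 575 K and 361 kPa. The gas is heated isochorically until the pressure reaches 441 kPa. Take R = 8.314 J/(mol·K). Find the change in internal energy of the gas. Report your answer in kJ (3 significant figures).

ΔU ≈ 7.52 kJ

Constant volume ⇒ W = 0, so Q = ΔU = nCᵥΔT with Cᵥ = 5R/2 = 20.79 J/(mol·K).
At constant V, T₂/T₁ = P₂/P₁ ⇒ ΔT = T₁(P₂/P₁ − 1) = 575·(441/361 − 1) = 127.4 K.
ΔU = (2.84)(20.79)(127.4) = 7522 J.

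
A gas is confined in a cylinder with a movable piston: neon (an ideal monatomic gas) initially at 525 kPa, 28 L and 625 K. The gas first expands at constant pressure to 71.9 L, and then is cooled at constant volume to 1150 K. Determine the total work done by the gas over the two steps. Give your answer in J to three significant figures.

W_total ≈ 23000 J

Step 1 (isobaric): W = PΔV = (525 kPa)(71.9 − 28 L) = 23048 J.
Step 2 (isochoric): W = 0 (constant volume).
W_total = 23048 + 0 = 23048 J.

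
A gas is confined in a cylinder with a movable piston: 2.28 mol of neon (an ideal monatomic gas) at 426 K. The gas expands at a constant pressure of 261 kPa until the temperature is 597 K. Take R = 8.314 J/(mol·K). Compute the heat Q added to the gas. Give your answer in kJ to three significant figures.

Isobaric: W = nRΔT = (2.28)(8.314)(171) = 3241 J.
ΔU = nCᵥΔT with Cᵥ = 3R/2: ΔU = (2.28)(12.47)(171) = 4862 J.
Q = ΔU + W = 4862 + 3241 = 8104 J.

Q ≈ 8.10 kJ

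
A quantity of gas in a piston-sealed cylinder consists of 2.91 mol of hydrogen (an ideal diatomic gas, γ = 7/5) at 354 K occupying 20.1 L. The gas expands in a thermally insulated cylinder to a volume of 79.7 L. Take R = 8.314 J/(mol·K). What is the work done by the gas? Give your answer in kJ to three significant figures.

W ≈ 9.07 kJ

Adiabatic: TV^(γ−1) = const with γ = 7/5.
T₂ = T₁ (V₁/V₂)^(γ−1) = 354 × (20.1/79.7)^0.4 = 354 × 0.5764 = 204 K.
W_by = nCᵥ(T₁ − T₂) = (2.91)(20.79)(354 − 204) = 9071 J.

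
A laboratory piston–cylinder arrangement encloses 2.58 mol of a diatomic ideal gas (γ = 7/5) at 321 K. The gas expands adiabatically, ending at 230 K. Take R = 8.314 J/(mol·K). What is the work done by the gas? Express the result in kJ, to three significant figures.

Adiabatic ⇒ Q = 0, so W_by = −ΔU = nCᵥ(T₁ − T₂).
Cᵥ = 5R/2 = 20.79 J/(mol·K).
W = (2.58)(20.79)(321 − 230) = 4880 J.

W ≈ 4.88 kJ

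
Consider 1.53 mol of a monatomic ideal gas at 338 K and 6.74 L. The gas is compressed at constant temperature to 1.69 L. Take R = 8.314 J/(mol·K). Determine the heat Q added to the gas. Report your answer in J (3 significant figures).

Isothermal ⇒ ΔU = 0, so Q = W = nRT ln(V₂/V₁).
Q = (1.53)(8.314)(338) ln(1.69/6.74) = 4300 × -1.383 = -5948 J.

Q ≈ -5950 J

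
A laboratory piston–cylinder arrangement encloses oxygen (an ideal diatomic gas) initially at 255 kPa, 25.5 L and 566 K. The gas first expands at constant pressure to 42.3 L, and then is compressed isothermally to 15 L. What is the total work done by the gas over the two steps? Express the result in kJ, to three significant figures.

W_total ≈ -6.90 kJ

Step 1 (isobaric): W = PΔV = (255 kPa)(42.3 − 25.5 L) = 4284 J.
After step 1: P = 255 kPa, V = 42.3 L, T = 938.9 K.
Step 2 (isothermal): W = P₁V₁ ln(V₂/V₁) = (10786) ln(15/42.3) = -11183 J.
W_total = 4284 − 11183 = -6899 J.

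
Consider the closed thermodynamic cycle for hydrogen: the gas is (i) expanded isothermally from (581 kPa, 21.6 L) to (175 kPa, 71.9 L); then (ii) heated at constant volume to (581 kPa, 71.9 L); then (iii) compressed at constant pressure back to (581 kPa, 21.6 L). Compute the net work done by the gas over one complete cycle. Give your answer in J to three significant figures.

Leg (i): W = PᵢVᵢ ln(V_f/Vᵢ) = (12550) ln(71.9/21.6) = 15092 J.
Leg (ii): W = 0.
Leg (iii): W = PΔV = (581)(21.6 − 71.9) = -29224 J.
W_net = 15092 − 29224 = -14132 J.

W_net ≈ -14100 J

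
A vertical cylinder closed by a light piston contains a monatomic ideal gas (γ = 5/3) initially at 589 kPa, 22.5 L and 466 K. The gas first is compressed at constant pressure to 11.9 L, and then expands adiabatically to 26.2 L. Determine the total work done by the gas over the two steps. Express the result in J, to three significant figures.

Step 1 (isobaric): W = PΔV = (589 kPa)(11.9 − 22.5 L) = -6243 J.
After step 1: P = 589 kPa, V = 11.9 L, T = 246.5 K.
Step 2 (adiabatic): W = (P₁V₁ − P₂V₂)/(γ−1) = (7009 − 4142)/0.667 = 4301 J.
W_total = -6243 + 4301 = -1942 J.

W_total ≈ -1940 J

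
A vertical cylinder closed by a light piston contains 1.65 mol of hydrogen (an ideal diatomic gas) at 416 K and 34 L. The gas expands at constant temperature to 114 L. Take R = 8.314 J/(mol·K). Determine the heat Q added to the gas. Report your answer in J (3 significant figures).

Q ≈ 6900 J

Isothermal ⇒ ΔU = 0, so Q = W = nRT ln(V₂/V₁).
Q = (1.65)(8.314)(416) ln(114/34) = 5707 × 1.21 = 6904 J.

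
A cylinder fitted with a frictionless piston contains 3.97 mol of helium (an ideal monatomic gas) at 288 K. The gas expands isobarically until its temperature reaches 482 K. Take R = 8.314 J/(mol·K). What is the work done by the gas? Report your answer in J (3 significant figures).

W ≈ 6400 J

Isobaric: W = P ΔV = nR ΔT.
W = (3.97)(8.314)(482 − 288) = 6403 J.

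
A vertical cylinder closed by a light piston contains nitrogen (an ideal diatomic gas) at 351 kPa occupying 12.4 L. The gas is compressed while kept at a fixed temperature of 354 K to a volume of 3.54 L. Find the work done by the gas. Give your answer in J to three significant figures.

Isothermal: W = nRT ln(V₂/V₁) = P₁V₁ ln(V₂/V₁).
P₁V₁ = (351 kPa)(12.4 L) = 4352 J.
W = 4352 × ln(3.54/12.4) = 4352 × -1.254
W_by_gas = -5456 J.

W ≈ -5460 J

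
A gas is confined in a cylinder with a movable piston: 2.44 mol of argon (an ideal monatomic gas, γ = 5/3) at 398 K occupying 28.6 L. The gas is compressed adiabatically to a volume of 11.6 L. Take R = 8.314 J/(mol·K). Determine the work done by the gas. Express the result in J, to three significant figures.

W ≈ -9990 J

Adiabatic: TV^(γ−1) = const with γ = 5/3.
T₂ = T₁ (V₁/V₂)^(γ−1) = 398 × (28.6/11.6)^0.667 = 398 × 1.825 = 726.4 K.
W_by = nCᵥ(T₁ − T₂) = (2.44)(12.47)(398 − 726.4) = -9992 J.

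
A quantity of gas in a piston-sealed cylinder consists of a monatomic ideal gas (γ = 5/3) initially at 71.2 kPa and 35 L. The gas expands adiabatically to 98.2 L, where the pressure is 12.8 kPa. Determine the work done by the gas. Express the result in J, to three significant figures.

W ≈ 1850 J

Adiabatic: W = (P₁V₁ − P₂V₂)/(γ − 1) with γ = 5/3.
P₁V₁ = 2492 J, P₂V₂ = 1257 J.
W = (2492 − 1257) / 0.6667 = 1853 J.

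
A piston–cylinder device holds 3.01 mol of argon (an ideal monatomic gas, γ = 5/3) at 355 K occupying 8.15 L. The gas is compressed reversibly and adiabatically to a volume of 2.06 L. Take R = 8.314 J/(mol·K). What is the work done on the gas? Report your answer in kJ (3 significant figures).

Adiabatic: TV^(γ−1) = const with γ = 5/3.
T₂ = T₁ (V₁/V₂)^(γ−1) = 355 × (8.15/2.06)^0.667 = 355 × 2.501 = 888 K.
W_by = nCᵥ(T₁ − T₂) = (3.01)(12.47)(355 − 888) = -20008 J.
Work on gas = −W_by = 20008 J.

W ≈ 20.0 kJ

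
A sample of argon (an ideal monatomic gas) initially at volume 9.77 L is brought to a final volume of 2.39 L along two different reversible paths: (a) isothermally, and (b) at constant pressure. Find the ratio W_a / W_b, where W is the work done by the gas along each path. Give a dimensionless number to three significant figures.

Path (a) isothermal: W = P₁V₁ ln(V₂/V₁) → W_a/(P₁V₁) = -1.408.
Path (b) isobaric: W = P₁(V₂ − V₁) → W_b/(P₁V₁) = -0.7554.
W_a / W_b = -1.408 / -0.7554 = 1.864.

W_a / W_b ≈ 1.86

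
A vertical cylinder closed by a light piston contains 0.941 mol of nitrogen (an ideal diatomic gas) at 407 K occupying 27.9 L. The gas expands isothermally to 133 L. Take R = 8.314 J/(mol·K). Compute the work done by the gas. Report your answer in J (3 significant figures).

W ≈ 4970 J

Isothermal: W = nRT ln(V₂/V₁).
W = (0.941)(8.314)(407) × ln(133/27.9)
  = 3184 × 1.562
W_by_gas = 4973 J.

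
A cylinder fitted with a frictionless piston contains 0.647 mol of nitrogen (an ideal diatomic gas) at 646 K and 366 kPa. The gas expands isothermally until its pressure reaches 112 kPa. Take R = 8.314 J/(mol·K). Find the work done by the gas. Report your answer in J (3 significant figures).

W ≈ 4110 J

Isothermal process: W = nRT ln(V₂/V₁) = nRT ln(P₁/P₂).
W = (0.647)(8.314)(646) × ln(366/112)
  = 3475 × ln(3.268) = 3475 × 1.184
W_by_gas = 4115 J.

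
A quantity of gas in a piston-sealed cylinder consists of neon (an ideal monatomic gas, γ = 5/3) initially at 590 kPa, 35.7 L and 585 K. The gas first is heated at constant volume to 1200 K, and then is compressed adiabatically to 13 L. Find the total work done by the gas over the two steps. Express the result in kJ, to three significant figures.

Step 1 (isochoric): W = 0 (constant volume).
After step 1: P = 1210 kPa (V unchanged).
Step 2 (adiabatic): W = (P₁V₁ − P₂V₂)/(γ−1) = (43206 − 84728)/0.667 = -62283 J.
W_total = 0 − 62283 = -62283 J.

W_total ≈ -62.3 kJ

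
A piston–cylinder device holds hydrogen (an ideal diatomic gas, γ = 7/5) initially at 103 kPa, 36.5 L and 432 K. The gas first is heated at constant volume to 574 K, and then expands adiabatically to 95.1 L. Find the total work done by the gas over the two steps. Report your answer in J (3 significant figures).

Step 1 (isochoric): W = 0 (constant volume).
After step 1: P = 136.9 kPa (V unchanged).
Step 2 (adiabatic): W = (P₁V₁ − P₂V₂)/(γ−1) = (4995 − 3406)/0.4 = 3974 J.
W_total = 0 + 3974 = 3974 J.

W_total ≈ 3970 J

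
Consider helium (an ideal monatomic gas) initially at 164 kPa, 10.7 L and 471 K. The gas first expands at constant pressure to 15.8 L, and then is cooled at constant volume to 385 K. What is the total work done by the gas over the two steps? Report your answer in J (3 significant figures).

W_total ≈ 836 J

Step 1 (isobaric): W = PΔV = (164 kPa)(15.8 − 10.7 L) = 836.4 J.
Step 2 (isochoric): W = 0 (constant volume).
W_total = 836.4 + 0 = 836.4 J.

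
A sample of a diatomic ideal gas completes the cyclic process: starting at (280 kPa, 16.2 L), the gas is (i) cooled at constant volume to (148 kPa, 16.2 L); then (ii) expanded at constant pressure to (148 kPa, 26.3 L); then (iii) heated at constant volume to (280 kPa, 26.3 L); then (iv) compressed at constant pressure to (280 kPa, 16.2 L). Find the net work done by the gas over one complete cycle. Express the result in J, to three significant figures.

Constant-volume legs do no work.
W(ii) = (148)(26.3 − 16.2) = 1495 J; W(iv) = (280)(16.2 − 26.3) = -2828 J.
W_net = 1495 − 2828 = -1333 J (the counter-clockwise enclosed area).

W_net ≈ -1330 J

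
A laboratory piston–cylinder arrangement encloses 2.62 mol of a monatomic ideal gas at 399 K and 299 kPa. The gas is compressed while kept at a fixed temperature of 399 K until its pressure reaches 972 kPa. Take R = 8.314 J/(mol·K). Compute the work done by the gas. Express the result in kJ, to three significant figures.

Isothermal process: W = nRT ln(V₂/V₁) = nRT ln(P₁/P₂).
W = (2.62)(8.314)(399) × ln(299/972)
  = 8691 × ln(0.3076) = 8691 × -1.179
W_by_gas = -10246 J.

W ≈ -10.2 kJ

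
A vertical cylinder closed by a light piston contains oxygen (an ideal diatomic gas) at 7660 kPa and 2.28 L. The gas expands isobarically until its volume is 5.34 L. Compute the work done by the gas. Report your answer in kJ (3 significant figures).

W ≈ 23.4 kJ

Isobaric: W = P ΔV.
W = (7660 kPa)(5.34 − 2.28 L) = (7660)(3.06) = 23440 J.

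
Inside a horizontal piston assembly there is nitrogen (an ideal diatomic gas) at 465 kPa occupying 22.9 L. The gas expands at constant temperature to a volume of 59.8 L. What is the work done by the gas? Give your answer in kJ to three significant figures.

W ≈ 10.2 kJ

Isothermal: W = nRT ln(V₂/V₁) = P₁V₁ ln(V₂/V₁).
P₁V₁ = (465 kPa)(22.9 L) = 10648 J.
W = 10648 × ln(59.8/22.9) = 10648 × 0.9599
W_by_gas = 10221 J.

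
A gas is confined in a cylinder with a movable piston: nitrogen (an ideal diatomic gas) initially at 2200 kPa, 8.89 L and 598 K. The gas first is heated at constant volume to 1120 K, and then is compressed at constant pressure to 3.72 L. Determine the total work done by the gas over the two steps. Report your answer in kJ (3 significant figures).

W_total ≈ -21.3 kJ

Step 1 (isochoric): W = 0 (constant volume).
After step 1: P = 4120 kPa (V unchanged).
Step 2 (isobaric): W = PΔV = (4120 kPa)(3.72 − 8.89 L) = -21302 J.
W_total = 0 − 21302 = -21302 J.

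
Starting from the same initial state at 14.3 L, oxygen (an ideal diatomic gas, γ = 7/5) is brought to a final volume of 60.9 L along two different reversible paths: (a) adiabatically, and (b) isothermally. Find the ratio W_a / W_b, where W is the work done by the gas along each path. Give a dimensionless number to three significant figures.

W_a / W_b ≈ 0.759

Path (a) adiabatic: W = P₁V₁(1 − (V₁/V₂)^(γ−1))/(γ−1) → W_a/(P₁V₁) = 1.1.
Path (b) isothermal: W = P₁V₁ ln(V₂/V₁) → W_b/(P₁V₁) = 1.449.
W_a / W_b = 1.1 / 1.449 = 0.7589.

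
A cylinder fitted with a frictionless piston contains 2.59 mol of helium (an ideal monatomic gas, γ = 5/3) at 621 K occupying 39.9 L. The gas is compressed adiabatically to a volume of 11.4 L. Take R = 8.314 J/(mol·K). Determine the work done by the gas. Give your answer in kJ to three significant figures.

W ≈ -26.2 kJ

Adiabatic: TV^(γ−1) = const with γ = 5/3.
T₂ = T₁ (V₁/V₂)^(γ−1) = 621 × (39.9/11.4)^0.667 = 621 × 2.305 = 1432 K.
W_by = nCᵥ(T₁ − T₂) = (2.59)(12.47)(621 − 1432) = -26180 J.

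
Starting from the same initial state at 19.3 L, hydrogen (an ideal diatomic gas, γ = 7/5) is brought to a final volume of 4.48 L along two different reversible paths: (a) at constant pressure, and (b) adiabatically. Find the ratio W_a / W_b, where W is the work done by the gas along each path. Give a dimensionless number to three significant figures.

Path (a) isobaric: W = P₁(V₂ − V₁) → W_a/(P₁V₁) = -0.7679.
Path (b) adiabatic: W = P₁V₁(1 − (V₁/V₂)^(γ−1))/(γ−1) → W_b/(P₁V₁) = -1.984.
W_a / W_b = -0.7679 / -1.984 = 0.3871.

W_a / W_b ≈ 0.387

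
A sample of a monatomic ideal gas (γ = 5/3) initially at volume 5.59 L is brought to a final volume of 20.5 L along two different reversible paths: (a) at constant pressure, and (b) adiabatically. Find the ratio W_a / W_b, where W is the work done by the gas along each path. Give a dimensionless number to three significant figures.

W_a / W_b ≈ 3.07

Path (a) isobaric: W = P₁(V₂ − V₁) → W_a/(P₁V₁) = 2.667.
Path (b) adiabatic: W = P₁V₁(1 − (V₁/V₂)^(γ−1))/(γ−1) → W_b/(P₁V₁) = 0.8692.
W_a / W_b = 2.667 / 0.8692 = 3.068.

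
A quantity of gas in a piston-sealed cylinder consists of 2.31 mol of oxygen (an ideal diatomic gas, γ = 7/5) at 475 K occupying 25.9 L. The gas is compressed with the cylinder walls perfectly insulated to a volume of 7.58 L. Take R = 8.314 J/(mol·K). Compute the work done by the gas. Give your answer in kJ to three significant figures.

Adiabatic: TV^(γ−1) = const with γ = 7/5.
T₂ = T₁ (V₁/V₂)^(γ−1) = 475 × (25.9/7.58)^0.4 = 475 × 1.635 = 776.5 K.
W_by = nCᵥ(T₁ − T₂) = (2.31)(20.79)(475 − 776.5) = -14476 J.

W ≈ -14.5 kJ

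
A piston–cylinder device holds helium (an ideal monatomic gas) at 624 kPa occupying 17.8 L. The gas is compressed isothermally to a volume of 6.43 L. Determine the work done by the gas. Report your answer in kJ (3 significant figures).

Isothermal: W = nRT ln(V₂/V₁) = P₁V₁ ln(V₂/V₁).
P₁V₁ = (624 kPa)(17.8 L) = 11107 J.
W = 11107 × ln(6.43/17.8) = 11107 × -1.018
W_by_gas = -11310 J.

W ≈ -11.3 kJ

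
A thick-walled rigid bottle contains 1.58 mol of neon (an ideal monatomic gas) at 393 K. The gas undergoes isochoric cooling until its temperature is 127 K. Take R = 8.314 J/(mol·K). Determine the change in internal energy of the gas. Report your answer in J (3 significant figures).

ΔU ≈ -5240 J

Constant volume ⇒ W = 0, so Q = ΔU = nCᵥΔT with Cᵥ = 3R/2 = 12.47 J/(mol·K).
ΔU = (1.58)(12.47)(127 − 393) = -5241 J.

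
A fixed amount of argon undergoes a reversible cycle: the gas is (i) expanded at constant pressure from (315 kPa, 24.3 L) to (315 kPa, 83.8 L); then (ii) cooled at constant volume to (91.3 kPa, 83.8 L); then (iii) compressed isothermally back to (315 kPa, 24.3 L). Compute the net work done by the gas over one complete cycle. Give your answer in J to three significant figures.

Leg (i): W = PΔV = (315)(83.8 − 24.3) = 18742 J.
Leg (ii): W = 0.
Leg (iii): W = PᵢVᵢ ln(V_f/Vᵢ) = (7651) ln(24.3/83.8) = -9472 J.
W_net = 18742 − 9472 = 9271 J.

W_net ≈ 9270 J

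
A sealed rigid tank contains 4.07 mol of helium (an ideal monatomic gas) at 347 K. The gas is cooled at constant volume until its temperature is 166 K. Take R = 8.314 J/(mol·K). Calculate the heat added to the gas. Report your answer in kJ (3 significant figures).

Constant volume ⇒ W = 0, so Q = ΔU = nCᵥΔT with Cᵥ = 3R/2 = 12.47 J/(mol·K).
ΔU = (4.07)(12.47)(166 − 347) = -9187 J.

Q ≈ -9.19 kJ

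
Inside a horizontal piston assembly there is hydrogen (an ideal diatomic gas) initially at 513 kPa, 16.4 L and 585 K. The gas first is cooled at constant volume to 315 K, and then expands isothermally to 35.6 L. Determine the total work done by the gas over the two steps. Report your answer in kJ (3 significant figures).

Step 1 (isochoric): W = 0 (constant volume).
After step 1: P = 276.2 kPa (V unchanged).
Step 2 (isothermal): W = P₁V₁ ln(V₂/V₁) = (4530) ln(35.6/16.4) = 3511 J.
W_total = 0 + 3511 = 3511 J.

W_total ≈ 3.51 kJ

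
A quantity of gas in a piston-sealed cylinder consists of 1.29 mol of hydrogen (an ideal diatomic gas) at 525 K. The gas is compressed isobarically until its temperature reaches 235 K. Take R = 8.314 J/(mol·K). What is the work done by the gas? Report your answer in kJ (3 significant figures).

Isobaric: W = P ΔV = nR ΔT.
W = (1.29)(8.314)(235 − 525) = -3110 J.

W ≈ -3.11 kJ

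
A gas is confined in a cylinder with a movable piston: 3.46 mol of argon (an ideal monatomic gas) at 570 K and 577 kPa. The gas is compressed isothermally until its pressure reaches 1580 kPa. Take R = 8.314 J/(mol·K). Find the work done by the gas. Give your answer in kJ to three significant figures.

Isothermal process: W = nRT ln(V₂/V₁) = nRT ln(P₁/P₂).
W = (3.46)(8.314)(570) × ln(577/1580)
  = 16397 × ln(0.3652) = 16397 × -1.007
W_by_gas = -16517 J.

W ≈ -16.5 kJ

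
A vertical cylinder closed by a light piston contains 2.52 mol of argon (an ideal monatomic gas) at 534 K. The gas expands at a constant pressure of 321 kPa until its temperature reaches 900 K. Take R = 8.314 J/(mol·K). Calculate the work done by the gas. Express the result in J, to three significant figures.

Isobaric: W = P ΔV = nR ΔT.
W = (2.52)(8.314)(900 − 534) = 7668 J.

W ≈ 7670 J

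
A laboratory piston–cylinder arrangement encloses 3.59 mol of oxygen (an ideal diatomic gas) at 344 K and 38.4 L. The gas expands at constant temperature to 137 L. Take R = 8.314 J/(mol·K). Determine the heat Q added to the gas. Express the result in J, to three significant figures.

Q ≈ 13100 J

Isothermal ⇒ ΔU = 0, so Q = W = nRT ln(V₂/V₁).
Q = (3.59)(8.314)(344) ln(137/38.4) = 10267 × 1.272 = 13059 J.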